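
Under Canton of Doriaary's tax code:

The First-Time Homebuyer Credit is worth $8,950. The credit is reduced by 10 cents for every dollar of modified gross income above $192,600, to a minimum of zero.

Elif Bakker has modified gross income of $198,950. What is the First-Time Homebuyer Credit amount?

$8,315

First-Time Homebuyer Credit: 10% of the $6,350 excess over $192,600 is $635; credit = $8,950 − $635 = $8,315.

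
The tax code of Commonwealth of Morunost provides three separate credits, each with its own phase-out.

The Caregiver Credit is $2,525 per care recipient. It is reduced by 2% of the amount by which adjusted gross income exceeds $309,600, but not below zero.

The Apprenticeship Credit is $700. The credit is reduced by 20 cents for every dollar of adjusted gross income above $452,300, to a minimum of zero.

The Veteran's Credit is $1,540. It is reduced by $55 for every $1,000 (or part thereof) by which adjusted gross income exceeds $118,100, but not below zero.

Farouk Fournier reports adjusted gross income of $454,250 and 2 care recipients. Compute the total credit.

Caregiver Credit: base = 2 × $2,525 = $5,050. 2% of the $144,650 excess over $309,600 is $2,893; credit = $5,050 − $2,893 = $2,157.
Apprenticeship Credit: 20% of the $1,950 excess over $452,300 is $390; credit = $700 − $390 = $310.
Veteran's Credit: income exceeds $118,100 by $336,150 → 337 increments × $55 = $18,535 ≥ base, so the credit is $0.
Total: $2,157 + $310 + $0 = $2,467.

$2,467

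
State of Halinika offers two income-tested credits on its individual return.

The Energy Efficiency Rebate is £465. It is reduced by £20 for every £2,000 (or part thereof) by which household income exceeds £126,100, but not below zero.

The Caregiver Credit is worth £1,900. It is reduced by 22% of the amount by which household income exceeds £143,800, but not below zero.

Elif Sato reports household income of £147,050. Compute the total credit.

Energy Efficiency Rebate: income exceeds £126,100 by £20,950, which is 11 full-or-partial £2,000 increments; reduction = 11 × £20 = £220, leaving £245.
Caregiver Credit: 22% of the £3,250 excess over £143,800 is £715; credit = £1,900 − £715 = £1,185.
Total: £245 + £1,185 = £1,430.

£1,430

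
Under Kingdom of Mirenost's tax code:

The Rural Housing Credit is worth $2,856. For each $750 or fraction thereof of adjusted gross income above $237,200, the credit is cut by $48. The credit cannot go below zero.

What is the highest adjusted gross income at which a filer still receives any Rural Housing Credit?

$281,450

After 59 increments the reduction is 59 × $48 = $2,832, leaving $24; one more increment wipes it out. Increment 59 ends at excess 59 × $750 = $44,250, so the highest qualifying income is $237,200 + $44,250 = $281,450.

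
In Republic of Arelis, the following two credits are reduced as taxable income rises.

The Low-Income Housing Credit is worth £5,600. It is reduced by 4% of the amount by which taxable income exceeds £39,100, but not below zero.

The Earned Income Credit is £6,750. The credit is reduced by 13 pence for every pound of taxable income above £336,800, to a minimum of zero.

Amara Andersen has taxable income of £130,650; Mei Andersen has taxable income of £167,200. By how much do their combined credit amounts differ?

Amara (£130,650): Low-Income Housing Credit: 4% of the £91,550 excess over £39,100 is £3,662; credit = £5,600 − £3,662 = £1,938. Earned Income Credit: £130,650 is at or below the £336,800 threshold, so the full £6,750 applies. total £1,938 + £6,750 = £8,688
Mei (£167,200): Low-Income Housing Credit: 4% of the £128,100 excess over £39,100 is £5,124; credit = £5,600 − £5,124 = £476. Earned Income Credit: £167,200 is at or below the £336,800 threshold, so the full £6,750 applies. total £476 + £6,750 = £7,226
Difference: |£8,688 − £7,226| = £1,462.

£1,462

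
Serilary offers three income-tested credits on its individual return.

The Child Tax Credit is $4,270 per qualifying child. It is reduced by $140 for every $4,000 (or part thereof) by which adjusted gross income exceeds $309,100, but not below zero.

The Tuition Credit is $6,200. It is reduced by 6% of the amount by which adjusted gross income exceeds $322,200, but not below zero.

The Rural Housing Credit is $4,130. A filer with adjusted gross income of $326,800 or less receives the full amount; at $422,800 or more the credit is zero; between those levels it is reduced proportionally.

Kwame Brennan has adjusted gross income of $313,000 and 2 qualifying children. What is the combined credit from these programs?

$18,730

Child Tax Credit: base = 2 × $4,270 = $8,540. income exceeds $309,100 by $3,900, which is 1 full-or-partial $4,000 increment; reduction = 1 × $140 = $140, leaving $8,400.
Tuition Credit: $313,000 is at or below the $322,200 threshold, so the full $6,200 applies.
Rural Housing Credit: $313,000 is at or below the $326,800 threshold, so the full $4,130 applies.
Total: $8,400 + $6,200 + $4,130 = $18,730.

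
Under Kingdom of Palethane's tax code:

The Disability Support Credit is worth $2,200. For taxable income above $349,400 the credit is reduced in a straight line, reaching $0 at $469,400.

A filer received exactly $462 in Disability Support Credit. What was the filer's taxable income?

$462 is 462/2,200 of the full $2,200, so 1,738/2,200 of the $120,000 range has been used: income = $349,400 + $120,000 × 1,738/2,200 = $444,200.

$444,200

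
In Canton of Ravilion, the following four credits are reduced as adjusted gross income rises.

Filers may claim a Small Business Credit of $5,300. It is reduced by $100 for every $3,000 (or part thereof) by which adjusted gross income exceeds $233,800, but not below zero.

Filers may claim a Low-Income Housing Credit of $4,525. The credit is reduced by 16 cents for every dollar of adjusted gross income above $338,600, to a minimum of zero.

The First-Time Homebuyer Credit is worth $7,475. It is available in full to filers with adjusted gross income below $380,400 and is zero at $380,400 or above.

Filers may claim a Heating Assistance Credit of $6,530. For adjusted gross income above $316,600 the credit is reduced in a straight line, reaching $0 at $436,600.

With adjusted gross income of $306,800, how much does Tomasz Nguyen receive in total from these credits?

Small Business Credit: income exceeds $233,800 by $73,000, which is 25 full-or-partial $3,000 increments; reduction = 25 × $100 = $2,500, leaving $2,800.
Low-Income Housing Credit: $306,800 is at or below the $338,600 threshold, so the full $4,525 applies.
First-Time Homebuyer Credit: $306,800 is below the $380,400 cutoff, so the full $7,475 applies.
Heating Assistance Credit: $306,800 is at or below the $316,600 threshold, so the full $6,530 applies.
Total: $2,800 + $4,525 + $7,475 + $6,530 = $21,330.

$21,330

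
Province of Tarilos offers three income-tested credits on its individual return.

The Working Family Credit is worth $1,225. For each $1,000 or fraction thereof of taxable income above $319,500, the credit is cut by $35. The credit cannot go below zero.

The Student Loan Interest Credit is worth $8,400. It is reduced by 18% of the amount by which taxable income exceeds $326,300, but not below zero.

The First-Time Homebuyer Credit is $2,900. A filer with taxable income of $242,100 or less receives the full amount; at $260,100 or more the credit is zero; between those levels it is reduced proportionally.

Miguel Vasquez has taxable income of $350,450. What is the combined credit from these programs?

Working Family Credit: income exceeds $319,500 by $30,950, which is 31 full-or-partial $1,000 increments; reduction = 31 × $35 = $1,085, leaving $140.
Student Loan Interest Credit: 18% of the $24,150 excess over $326,300 is $4,347; credit = $8,400 − $4,347 = $4,053.
First-Time Homebuyer Credit: $350,450 is at or above $260,100, so the credit is $0.
Total: $140 + $4,053 + $0 = $4,193.

$4,193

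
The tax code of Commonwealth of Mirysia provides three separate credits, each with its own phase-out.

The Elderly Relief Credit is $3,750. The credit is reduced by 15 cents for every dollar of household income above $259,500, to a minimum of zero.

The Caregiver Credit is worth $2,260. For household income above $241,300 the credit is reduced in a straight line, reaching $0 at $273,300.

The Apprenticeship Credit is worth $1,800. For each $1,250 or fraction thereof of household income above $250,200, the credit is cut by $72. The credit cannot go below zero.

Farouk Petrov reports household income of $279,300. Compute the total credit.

$852

Elderly Relief Credit: 15% of the $19,800 excess over $259,500 is $2,970; credit = $3,750 − $2,970 = $780.
Caregiver Credit: $279,300 is at or above $273,300, so the credit is $0.
Apprenticeship Credit: income exceeds $250,200 by $29,100, which is 24 full-or-partial $1,250 increments; reduction = 24 × $72 = $1,728, leaving $72.
Total: $780 + $0 + $72 = $852.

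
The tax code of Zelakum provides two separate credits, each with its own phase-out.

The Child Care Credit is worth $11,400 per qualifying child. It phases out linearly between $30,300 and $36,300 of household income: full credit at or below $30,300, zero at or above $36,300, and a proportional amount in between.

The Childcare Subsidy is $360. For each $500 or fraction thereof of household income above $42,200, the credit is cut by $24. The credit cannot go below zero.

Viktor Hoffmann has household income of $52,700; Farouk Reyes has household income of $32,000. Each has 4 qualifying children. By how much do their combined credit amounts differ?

$33,040

Viktor ($52,700): Child Care Credit: base = 4 × $11,400 = $45,600. $52,700 is at or above $36,300, so the credit is $0. Childcare Subsidy: income exceeds $42,200 by $10,500 → 21 increments × $24 = $504 ≥ base, so the credit is $0. total $0 + $0 = $0
Farouk ($32,000): Child Care Credit: base = 4 × $11,400 = $45,600. $32,000 is $1,700 into a $6,000 phase-out range, leaving 4,300/6,000 of the credit: $45,600 × 4,300/6,000 = $32,680. Childcare Subsidy: $32,000 is at or below the $42,200 threshold, so the full $360 applies. total $32,680 + $360 = $33,040
Difference: |$0 − $33,040| = $33,040.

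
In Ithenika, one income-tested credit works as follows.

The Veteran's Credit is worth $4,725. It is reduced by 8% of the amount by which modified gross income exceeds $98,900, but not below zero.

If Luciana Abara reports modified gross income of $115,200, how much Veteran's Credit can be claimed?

Veteran's Credit: 8% of the $16,300 excess over $98,900 is $1,304; credit = $4,725 − $1,304 = $3,421.

$3,421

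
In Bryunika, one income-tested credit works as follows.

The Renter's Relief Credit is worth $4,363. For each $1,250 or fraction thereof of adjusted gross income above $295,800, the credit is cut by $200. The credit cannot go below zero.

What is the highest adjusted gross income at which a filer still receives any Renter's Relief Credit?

$322,050

After 21 increments the reduction is 21 × $200 = $4,200, leaving $163; one more increment wipes it out. Increment 21 ends at excess 21 × $1,250 = $26,250, so the highest qualifying income is $295,800 + $26,250 = $322,050.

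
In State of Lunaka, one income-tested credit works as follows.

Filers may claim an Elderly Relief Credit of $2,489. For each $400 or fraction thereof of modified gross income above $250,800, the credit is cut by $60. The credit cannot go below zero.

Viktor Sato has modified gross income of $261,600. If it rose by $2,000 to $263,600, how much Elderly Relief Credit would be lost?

At $261,600 — income exceeds $250,800 by $10,800, which is 27 full-or-partial $400 increments; reduction = 27 × $60 = $1,620, leaving $869.
At $263,600 — income exceeds $250,800 by $12,800, which is 32 full-or-partial $400 increments; reduction = 32 × $60 = $1,920, leaving $569.
Lost: $869 − $569 = $300.

$300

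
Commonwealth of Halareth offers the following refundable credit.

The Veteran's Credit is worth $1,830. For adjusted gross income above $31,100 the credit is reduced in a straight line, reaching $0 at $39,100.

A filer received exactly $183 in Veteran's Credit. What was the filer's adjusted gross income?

$183 is 183/1,830 of the full $1,830, so 1,647/1,830 of the $8,000 range has been used: income = $31,100 + $8,000 × 1,647/1,830 = $38,300.

$38,300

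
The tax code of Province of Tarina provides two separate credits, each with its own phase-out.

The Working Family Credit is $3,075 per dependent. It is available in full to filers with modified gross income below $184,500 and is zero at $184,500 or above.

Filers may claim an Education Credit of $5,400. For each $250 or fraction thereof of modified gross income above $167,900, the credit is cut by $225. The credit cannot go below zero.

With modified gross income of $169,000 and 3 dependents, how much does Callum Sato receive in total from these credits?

$13,500

Working Family Credit: base = 3 × $3,075 = $9,225. $169,000 is below the $184,500 cutoff, so the full $9,225 applies.
Education Credit: income exceeds $167,900 by $1,100, which is 5 full-or-partial $250 increments; reduction = 5 × $225 = $1,125, leaving $4,275.
Total: $9,225 + $4,275 = $13,500.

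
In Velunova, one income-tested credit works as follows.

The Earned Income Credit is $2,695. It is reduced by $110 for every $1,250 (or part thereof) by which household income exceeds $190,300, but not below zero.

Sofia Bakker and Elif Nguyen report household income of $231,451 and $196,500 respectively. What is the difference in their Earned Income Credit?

Sofia ($231,451): Earned Income Credit: income exceeds $190,300 by $41,151 → 33 increments × $110 = $3,630 ≥ base, so the credit is $0.
Elif ($196,500): Earned Income Credit: income exceeds $190,300 by $6,200, which is 5 full-or-partial $1,250 increments; reduction = 5 × $110 = $550, leaving $2,145.
Difference: |$0 − $2,145| = $2,145.

$2,145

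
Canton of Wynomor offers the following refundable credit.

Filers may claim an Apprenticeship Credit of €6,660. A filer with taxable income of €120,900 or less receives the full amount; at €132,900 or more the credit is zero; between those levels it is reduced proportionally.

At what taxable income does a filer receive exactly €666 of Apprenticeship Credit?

€666 is 666/6,660 of the full €6,660, so 5,994/6,660 of the €12,000 range has been used: income = €120,900 + €12,000 × 5,994/6,660 = €131,700.

€131,700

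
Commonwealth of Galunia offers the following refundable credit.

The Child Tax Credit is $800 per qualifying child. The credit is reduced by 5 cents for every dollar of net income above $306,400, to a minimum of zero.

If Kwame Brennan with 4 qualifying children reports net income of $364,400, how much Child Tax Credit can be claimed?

Child Tax Credit: base = 4 × $800 = $3,200. 5% of the $58,000 excess over $306,400 is $2,900; credit = $3,200 − $2,900 = $300.

$300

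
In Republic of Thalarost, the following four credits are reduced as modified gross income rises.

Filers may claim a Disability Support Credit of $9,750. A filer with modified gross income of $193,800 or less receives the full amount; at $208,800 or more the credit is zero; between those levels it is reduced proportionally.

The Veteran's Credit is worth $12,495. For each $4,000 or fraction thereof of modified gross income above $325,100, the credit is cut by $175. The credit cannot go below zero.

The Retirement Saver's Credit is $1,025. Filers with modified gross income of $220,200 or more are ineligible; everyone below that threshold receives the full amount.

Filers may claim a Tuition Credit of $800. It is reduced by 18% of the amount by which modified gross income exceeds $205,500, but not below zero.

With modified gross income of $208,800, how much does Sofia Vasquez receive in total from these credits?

Disability Support Credit: $208,800 is at or above $208,800, so the credit is $0.
Veteran's Credit: $208,800 is at or below the $325,100 threshold, so the full $12,495 applies.
Retirement Saver's Credit: $208,800 is below the $220,200 cutoff, so the full $1,025 applies.
Tuition Credit: 18% of the $3,300 excess over $205,500 is $594; credit = $800 − $594 = $206.
Total: $0 + $12,495 + $1,025 + $206 = $13,726.

$13,726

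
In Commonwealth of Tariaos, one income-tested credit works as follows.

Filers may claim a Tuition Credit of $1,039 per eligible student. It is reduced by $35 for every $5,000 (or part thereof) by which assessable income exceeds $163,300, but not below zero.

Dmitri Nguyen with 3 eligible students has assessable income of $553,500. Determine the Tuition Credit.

Tuition Credit: base = 3 × $1,039 = $3,117. income exceeds $163,300 by $390,200, which is 79 full-or-partial $5,000 increments; reduction = 79 × $35 = $2,765, leaving $352.

$352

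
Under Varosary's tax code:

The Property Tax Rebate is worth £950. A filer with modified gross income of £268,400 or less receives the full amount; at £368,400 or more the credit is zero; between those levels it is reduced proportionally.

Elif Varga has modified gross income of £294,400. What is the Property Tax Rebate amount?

Property Tax Rebate: £294,400 is £26,000 into a £100,000 phase-out range, leaving 74,000/100,000 of the credit: £950 × 74,000/100,000 = £703.

£703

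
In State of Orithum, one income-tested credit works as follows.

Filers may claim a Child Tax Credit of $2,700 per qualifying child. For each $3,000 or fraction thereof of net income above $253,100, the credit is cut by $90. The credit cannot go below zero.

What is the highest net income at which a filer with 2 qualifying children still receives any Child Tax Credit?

$430,100

Full credit = 2 × $2,700 = $5,400.
After 59 increments the reduction is 59 × $90 = $5,310, leaving $90; one more increment wipes it out. Increment 59 ends at excess 59 × $3,000 = $177,000, so the highest qualifying income is $253,100 + $177,000 = $430,100.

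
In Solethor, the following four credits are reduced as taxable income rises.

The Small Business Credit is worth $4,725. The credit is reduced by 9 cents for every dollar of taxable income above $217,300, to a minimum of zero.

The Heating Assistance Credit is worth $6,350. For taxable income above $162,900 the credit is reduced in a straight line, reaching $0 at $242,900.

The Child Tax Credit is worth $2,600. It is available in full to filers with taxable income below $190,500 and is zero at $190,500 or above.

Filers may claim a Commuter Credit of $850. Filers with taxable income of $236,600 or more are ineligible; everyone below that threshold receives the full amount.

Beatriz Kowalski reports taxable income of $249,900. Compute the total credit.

Small Business Credit: 9% of the $32,600 excess over $217,300 is $2,934; credit = $4,725 − $2,934 = $1,791.
Heating Assistance Credit: $249,900 is at or above $242,900, so the credit is $0.
Child Tax Credit: $249,900 meets or exceeds the $190,500 cutoff, so the credit is $0.
Commuter Credit: $249,900 meets or exceeds the $236,600 cutoff, so the credit is $0.
Total: $1,791 + $0 + $0 + $0 = $1,791.

$1,791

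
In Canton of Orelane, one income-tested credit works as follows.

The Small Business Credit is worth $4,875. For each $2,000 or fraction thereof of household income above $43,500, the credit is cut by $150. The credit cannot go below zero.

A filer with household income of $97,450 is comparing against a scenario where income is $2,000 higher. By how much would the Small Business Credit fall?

$150

At $97,450 — income exceeds $43,500 by $53,950, which is 27 full-or-partial $2,000 increments; reduction = 27 × $150 = $4,050, leaving $825.
At $99,450 — income exceeds $43,500 by $55,950, which is 28 full-or-partial $2,000 increments; reduction = 28 × $150 = $4,200, leaving $675.
Lost: $825 − $675 = $150.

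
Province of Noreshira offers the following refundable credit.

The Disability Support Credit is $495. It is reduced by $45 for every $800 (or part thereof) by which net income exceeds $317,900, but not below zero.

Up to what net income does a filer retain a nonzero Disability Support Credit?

After 10 increments the reduction is 10 × $45 = $450, leaving $45; one more increment wipes it out. Increment 10 ends at excess 10 × $800 = $8,000, so the highest qualifying income is $317,900 + $8,000 = $325,900.

$325,900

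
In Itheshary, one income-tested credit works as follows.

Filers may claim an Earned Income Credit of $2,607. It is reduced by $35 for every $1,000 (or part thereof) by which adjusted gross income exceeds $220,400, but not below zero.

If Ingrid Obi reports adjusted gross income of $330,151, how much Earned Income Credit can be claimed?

$0

Earned Income Credit: income exceeds $220,400 by $109,751 → 110 increments × $35 = $3,850 ≥ base, so the credit is $0.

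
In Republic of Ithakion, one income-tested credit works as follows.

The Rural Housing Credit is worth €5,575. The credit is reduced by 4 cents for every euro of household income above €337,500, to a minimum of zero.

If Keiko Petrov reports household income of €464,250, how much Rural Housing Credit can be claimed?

€505

Rural Housing Credit: 4% of the €126,750 excess over €337,500 is €5,070; credit = €5,575 − €5,070 = €505.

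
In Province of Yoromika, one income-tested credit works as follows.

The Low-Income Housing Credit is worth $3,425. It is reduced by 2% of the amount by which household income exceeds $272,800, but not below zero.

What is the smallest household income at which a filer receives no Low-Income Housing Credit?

The credit falls by 2% of each dollar above $272,800, so it reaches zero when the excess is $3,425 / 2% = $171,250: income = $272,800 + $171,250 = $444,050.

$444,050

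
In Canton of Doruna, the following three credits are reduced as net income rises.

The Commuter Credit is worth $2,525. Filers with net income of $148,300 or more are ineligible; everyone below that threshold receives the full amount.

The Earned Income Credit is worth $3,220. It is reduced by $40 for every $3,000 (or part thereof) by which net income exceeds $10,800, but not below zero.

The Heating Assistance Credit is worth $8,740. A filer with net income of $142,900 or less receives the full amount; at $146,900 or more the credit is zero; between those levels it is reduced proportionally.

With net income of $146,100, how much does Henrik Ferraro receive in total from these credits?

$5,653

Commuter Credit: $146,100 is below the $148,300 cutoff, so the full $2,525 applies.
Earned Income Credit: income exceeds $10,800 by $135,300, which is 46 full-or-partial $3,000 increments; reduction = 46 × $40 = $1,840, leaving $1,380.
Heating Assistance Credit: $146,100 is $3,200 into a $4,000 phase-out range, leaving 800/4,000 of the credit: $8,740 × 800/4,000 = $1,748.
Total: $2,525 + $1,380 + $1,748 = $5,653.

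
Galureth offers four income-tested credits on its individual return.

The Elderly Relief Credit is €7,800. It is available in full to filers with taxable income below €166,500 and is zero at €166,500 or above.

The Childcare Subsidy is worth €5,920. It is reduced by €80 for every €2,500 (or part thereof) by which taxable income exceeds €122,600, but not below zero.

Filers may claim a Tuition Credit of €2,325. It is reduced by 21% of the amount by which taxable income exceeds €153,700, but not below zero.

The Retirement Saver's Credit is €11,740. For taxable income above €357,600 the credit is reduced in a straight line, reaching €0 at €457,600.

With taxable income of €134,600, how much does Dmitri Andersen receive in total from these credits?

€27,385

Elderly Relief Credit: €134,600 is below the €166,500 cutoff, so the full €7,800 applies.
Childcare Subsidy: income exceeds €122,600 by €12,000, which is 5 full-or-partial €2,500 increments; reduction = 5 × €80 = €400, leaving €5,520.
Tuition Credit: €134,600 is at or below the €153,700 threshold, so the full €2,325 applies.
Retirement Saver's Credit: €134,600 is at or below the €357,600 threshold, so the full €11,740 applies.
Total: €7,800 + €5,520 + €2,325 + €11,740 = €27,385.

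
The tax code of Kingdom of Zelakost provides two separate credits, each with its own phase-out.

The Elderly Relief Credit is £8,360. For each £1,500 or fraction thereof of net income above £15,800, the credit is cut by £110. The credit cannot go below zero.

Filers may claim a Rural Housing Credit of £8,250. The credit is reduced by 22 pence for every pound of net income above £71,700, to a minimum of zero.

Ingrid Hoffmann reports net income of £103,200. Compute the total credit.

Elderly Relief Credit: income exceeds £15,800 by £87,400, which is 59 full-or-partial £1,500 increments; reduction = 59 × £110 = £6,490, leaving £1,870.
Rural Housing Credit: 22% of the £31,500 excess over £71,700 is £6,930; credit = £8,250 − £6,930 = £1,320.
Total: £1,870 + £1,320 = £3,190.

£3,190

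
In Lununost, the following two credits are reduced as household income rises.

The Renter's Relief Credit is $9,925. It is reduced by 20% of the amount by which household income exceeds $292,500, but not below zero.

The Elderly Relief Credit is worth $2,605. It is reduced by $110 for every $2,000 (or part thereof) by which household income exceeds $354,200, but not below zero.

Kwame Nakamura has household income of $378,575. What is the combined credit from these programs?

Renter's Relief Credit: 20% of the $86,075 excess over $292,500 is $17,215 ≥ base, so the credit is $0.
Elderly Relief Credit: income exceeds $354,200 by $24,375, which is 13 full-or-partial $2,000 increments; reduction = 13 × $110 = $1,430, leaving $1,175.
Total: $0 + $1,175 = $1,175.

$1,175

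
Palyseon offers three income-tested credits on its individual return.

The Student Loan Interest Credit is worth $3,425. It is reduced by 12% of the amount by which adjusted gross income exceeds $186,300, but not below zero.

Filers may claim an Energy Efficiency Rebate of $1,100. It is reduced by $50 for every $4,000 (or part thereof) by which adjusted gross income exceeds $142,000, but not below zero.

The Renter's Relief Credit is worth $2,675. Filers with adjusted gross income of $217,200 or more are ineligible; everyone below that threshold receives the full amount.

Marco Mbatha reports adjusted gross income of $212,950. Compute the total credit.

Student Loan Interest Credit: 12% of the $26,650 excess over $186,300 is $3,198; credit = $3,425 − $3,198 = $227.
Energy Efficiency Rebate: income exceeds $142,000 by $70,950, which is 18 full-or-partial $4,000 increments; reduction = 18 × $50 = $900, leaving $200.
Renter's Relief Credit: $212,950 is below the $217,200 cutoff, so the full $2,675 applies.
Total: $227 + $200 + $2,675 = $3,102.

$3,102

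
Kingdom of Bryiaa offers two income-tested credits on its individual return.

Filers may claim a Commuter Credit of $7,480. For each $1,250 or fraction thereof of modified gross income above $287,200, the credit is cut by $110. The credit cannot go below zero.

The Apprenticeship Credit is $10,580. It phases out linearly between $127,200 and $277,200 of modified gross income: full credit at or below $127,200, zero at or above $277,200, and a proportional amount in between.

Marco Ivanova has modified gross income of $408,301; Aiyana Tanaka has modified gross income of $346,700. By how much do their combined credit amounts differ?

$2,200

Marco ($408,301): Commuter Credit: income exceeds $287,200 by $121,101 → 97 increments × $110 = $10,670 ≥ base, so the credit is $0. Apprenticeship Credit: $408,301 is at or above $277,200, so the credit is $0. total $0 + $0 = $0
Aiyana ($346,700): Commuter Credit: income exceeds $287,200 by $59,500, which is 48 full-or-partial $1,250 increments; reduction = 48 × $110 = $5,280, leaving $2,200. Apprenticeship Credit: $346,700 is at or above $277,200, so the credit is $0. total $2,200 + $0 = $2,200
Difference: |$0 − $2,200| = $2,200.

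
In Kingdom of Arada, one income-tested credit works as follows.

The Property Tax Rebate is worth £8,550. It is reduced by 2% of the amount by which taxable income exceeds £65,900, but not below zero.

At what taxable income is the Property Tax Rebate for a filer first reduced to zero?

The credit falls by 2% of each pound above £65,900, so it reaches zero when the excess is £8,550 / 2% = £427,500: income = £65,900 + £427,500 = £493,400.

£493,400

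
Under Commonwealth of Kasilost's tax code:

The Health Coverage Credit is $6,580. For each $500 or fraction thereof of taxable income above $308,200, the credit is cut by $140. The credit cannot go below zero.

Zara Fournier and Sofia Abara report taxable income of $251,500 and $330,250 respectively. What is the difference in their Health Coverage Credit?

$6,300

Zara ($251,500): Health Coverage Credit: $251,500 is at or below the $308,200 threshold, so the full $6,580 applies.
Sofia ($330,250): Health Coverage Credit: income exceeds $308,200 by $22,050, which is 45 full-or-partial $500 increments; reduction = 45 × $140 = $6,300, leaving $280.
Difference: |$6,580 − $280| = $6,300.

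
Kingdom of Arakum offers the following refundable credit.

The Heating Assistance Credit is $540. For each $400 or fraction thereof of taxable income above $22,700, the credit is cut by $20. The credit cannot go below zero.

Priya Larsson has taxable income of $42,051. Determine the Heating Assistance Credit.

Heating Assistance Credit: income exceeds $22,700 by $19,351 → 49 increments × $20 = $980 ≥ base, so the credit is $0.

$0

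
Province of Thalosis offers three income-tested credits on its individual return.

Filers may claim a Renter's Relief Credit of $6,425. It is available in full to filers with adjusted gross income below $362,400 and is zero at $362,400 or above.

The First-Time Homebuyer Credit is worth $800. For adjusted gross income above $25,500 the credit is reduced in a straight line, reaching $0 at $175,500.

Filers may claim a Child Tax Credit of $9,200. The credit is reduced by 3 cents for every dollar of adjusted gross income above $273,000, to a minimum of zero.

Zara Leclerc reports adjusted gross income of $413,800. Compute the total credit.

$4,976

Renter's Relief Credit: $413,800 meets or exceeds the $362,400 cutoff, so the credit is $0.
First-Time Homebuyer Credit: $413,800 is at or above $175,500, so the credit is $0.
Child Tax Credit: 3% of the $140,800 excess over $273,000 is $4,224; credit = $9,200 − $4,224 = $4,976.
Total: $0 + $0 + $4,976 = $4,976.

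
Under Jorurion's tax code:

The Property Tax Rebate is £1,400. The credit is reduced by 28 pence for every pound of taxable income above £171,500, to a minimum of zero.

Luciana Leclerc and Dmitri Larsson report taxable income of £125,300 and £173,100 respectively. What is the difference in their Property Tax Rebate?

£448

Luciana (£125,300): Property Tax Rebate: £125,300 is at or below the £171,500 threshold, so the full £1,400 applies.
Dmitri (£173,100): Property Tax Rebate: 28% of the £1,600 excess over £171,500 is £448; credit = £1,400 − £448 = £952.
Difference: |£1,400 − £952| = £448.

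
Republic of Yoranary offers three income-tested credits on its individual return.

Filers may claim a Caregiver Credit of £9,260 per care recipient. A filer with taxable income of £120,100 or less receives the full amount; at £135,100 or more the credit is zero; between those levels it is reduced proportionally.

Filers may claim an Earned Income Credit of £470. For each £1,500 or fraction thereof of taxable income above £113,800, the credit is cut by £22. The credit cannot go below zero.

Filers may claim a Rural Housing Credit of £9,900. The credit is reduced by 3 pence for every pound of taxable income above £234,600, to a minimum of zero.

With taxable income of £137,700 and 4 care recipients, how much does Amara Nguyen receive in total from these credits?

Caregiver Credit: base = 4 × £9,260 = £37,040. £137,700 is at or above £135,100, so the credit is £0.
Earned Income Credit: income exceeds £113,800 by £23,900, which is 16 full-or-partial £1,500 increments; reduction = 16 × £22 = £352, leaving £118.
Rural Housing Credit: £137,700 is at or below the £234,600 threshold, so the full £9,900 applies.
Total: £0 + £118 + £9,900 = £10,018.

£10,018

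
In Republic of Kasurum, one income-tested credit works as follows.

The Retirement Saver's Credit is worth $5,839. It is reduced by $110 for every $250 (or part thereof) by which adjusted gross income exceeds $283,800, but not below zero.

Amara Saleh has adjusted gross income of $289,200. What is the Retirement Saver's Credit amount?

Retirement Saver's Credit: income exceeds $283,800 by $5,400, which is 22 full-or-partial $250 increments; reduction = 22 × $110 = $2,420, leaving $3,419.

$3,419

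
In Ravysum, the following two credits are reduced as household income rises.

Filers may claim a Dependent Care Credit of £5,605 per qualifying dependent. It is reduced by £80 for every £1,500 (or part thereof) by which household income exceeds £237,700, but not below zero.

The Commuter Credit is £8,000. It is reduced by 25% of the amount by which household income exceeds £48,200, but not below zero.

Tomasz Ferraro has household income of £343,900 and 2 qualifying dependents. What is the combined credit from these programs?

£5,530

Dependent Care Credit: base = 2 × £5,605 = £11,210. income exceeds £237,700 by £106,200, which is 71 full-or-partial £1,500 increments; reduction = 71 × £80 = £5,680, leaving £5,530.
Commuter Credit: 25% of the £295,700 excess over £48,200 is £73,925 ≥ base, so the credit is £0.
Total: £5,530 + £0 = £5,530.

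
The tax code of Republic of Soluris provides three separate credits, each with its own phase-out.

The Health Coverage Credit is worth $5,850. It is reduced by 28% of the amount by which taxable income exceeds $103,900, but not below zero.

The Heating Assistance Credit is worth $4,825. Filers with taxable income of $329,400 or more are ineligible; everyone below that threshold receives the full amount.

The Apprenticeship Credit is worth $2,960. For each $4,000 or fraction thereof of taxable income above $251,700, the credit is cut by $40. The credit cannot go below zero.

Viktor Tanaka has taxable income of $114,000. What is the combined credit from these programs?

$10,807

Health Coverage Credit: 28% of the $10,100 excess over $103,900 is $2,828; credit = $5,850 − $2,828 = $3,022.
Heating Assistance Credit: $114,000 is below the $329,400 cutoff, so the full $4,825 applies.
Apprenticeship Credit: $114,000 is at or below the $251,700 threshold, so the full $2,960 applies.
Total: $3,022 + $4,825 + $2,960 = $10,807.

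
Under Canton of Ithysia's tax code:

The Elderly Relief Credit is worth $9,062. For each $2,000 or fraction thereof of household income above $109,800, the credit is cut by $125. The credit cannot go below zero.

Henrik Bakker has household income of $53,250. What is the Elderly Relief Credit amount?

$9,062

Elderly Relief Credit: $53,250 is at or below the $109,800 threshold, so the full $9,062 applies.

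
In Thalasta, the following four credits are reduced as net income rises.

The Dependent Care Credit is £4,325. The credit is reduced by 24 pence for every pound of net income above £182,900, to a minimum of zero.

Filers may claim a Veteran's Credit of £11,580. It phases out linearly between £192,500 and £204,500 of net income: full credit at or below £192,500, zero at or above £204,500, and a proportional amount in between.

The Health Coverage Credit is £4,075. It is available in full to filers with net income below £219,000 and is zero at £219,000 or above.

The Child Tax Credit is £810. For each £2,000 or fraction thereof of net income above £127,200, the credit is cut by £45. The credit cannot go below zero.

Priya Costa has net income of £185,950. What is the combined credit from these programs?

£19,248

Dependent Care Credit: 24% of the £3,050 excess over £182,900 is £732; credit = £4,325 − £732 = £3,593.
Veteran's Credit: £185,950 is at or below the £192,500 threshold, so the full £11,580 applies.
Health Coverage Credit: £185,950 is below the £219,000 cutoff, so the full £4,075 applies.
Child Tax Credit: income exceeds £127,200 by £58,750 → 30 increments × £45 = £1,350 ≥ base, so the credit is £0.
Total: £3,593 + £11,580 + £4,075 + £0 = £19,248.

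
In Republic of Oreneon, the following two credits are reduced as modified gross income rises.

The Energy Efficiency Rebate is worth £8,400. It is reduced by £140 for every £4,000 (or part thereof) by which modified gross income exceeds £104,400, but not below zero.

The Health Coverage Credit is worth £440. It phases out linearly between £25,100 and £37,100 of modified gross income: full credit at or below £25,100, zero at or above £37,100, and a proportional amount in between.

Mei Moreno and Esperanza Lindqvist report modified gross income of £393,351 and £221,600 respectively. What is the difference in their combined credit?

Mei (£393,351): Energy Efficiency Rebate: income exceeds £104,400 by £288,951 → 73 increments × £140 = £10,220 ≥ base, so the credit is £0. Health Coverage Credit: £393,351 is at or above £37,100, so the credit is £0. total £0 + £0 = £0
Esperanza (£221,600): Energy Efficiency Rebate: income exceeds £104,400 by £117,200, which is 30 full-or-partial £4,000 increments; reduction = 30 × £140 = £4,200, leaving £4,200. Health Coverage Credit: £221,600 is at or above £37,100, so the credit is £0. total £4,200 + £0 = £4,200
Difference: |£0 − £4,200| = £4,200.

£4,200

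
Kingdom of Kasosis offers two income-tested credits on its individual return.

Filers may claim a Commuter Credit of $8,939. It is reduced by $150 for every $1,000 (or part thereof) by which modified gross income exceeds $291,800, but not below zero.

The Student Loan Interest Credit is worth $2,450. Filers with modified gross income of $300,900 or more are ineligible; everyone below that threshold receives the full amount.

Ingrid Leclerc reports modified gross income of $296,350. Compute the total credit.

$10,639

Commuter Credit: income exceeds $291,800 by $4,550, which is 5 full-or-partial $1,000 increments; reduction = 5 × $150 = $750, leaving $8,189.
Student Loan Interest Credit: $296,350 is below the $300,900 cutoff, so the full $2,450 applies.
Total: $8,189 + $2,450 = $10,639.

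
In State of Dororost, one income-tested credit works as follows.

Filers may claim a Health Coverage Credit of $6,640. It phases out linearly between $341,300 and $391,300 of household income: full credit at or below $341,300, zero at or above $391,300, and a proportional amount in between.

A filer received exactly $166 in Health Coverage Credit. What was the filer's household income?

$390,050

$166 is 166/6,640 of the full $6,640, so 6,474/6,640 of the $50,000 range has been used: income = $341,300 + $50,000 × 6,474/6,640 = $390,050.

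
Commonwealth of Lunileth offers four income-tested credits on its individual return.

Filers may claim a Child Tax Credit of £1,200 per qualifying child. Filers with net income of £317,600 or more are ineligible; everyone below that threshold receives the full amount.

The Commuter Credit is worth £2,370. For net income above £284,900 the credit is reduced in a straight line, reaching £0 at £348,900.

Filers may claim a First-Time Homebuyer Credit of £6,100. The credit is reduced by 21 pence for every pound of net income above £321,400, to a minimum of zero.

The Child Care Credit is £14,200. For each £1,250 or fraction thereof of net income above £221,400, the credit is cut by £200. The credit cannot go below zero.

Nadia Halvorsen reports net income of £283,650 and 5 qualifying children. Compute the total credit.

£18,670

Child Tax Credit: base = 5 × £1,200 = £6,000. £283,650 is below the £317,600 cutoff, so the full £6,000 applies.
Commuter Credit: £283,650 is at or below the £284,900 threshold, so the full £2,370 applies.
First-Time Homebuyer Credit: £283,650 is at or below the £321,400 threshold, so the full £6,100 applies.
Child Care Credit: income exceeds £221,400 by £62,250, which is 50 full-or-partial £1,250 increments; reduction = 50 × £200 = £10,000, leaving £4,200.
Total: £6,000 + £2,370 + £6,100 + £4,200 = £18,670.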